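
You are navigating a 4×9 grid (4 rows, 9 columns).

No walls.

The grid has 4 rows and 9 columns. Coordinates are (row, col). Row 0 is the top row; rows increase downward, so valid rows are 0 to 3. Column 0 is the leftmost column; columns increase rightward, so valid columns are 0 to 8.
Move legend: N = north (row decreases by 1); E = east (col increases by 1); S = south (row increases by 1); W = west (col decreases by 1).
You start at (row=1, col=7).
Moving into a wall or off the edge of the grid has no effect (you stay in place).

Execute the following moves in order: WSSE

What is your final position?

Answer: Final position: (row=3, col=7)

Derivation:
Start: (row=1, col=7)
  W (west): (row=1, col=7) -> (row=1, col=6)
  S (south): (row=1, col=6) -> (row=2, col=6)
  S (south): (row=2, col=6) -> (row=3, col=6)
  E (east): (row=3, col=6) -> (row=3, col=7)
Final: (row=3, col=7)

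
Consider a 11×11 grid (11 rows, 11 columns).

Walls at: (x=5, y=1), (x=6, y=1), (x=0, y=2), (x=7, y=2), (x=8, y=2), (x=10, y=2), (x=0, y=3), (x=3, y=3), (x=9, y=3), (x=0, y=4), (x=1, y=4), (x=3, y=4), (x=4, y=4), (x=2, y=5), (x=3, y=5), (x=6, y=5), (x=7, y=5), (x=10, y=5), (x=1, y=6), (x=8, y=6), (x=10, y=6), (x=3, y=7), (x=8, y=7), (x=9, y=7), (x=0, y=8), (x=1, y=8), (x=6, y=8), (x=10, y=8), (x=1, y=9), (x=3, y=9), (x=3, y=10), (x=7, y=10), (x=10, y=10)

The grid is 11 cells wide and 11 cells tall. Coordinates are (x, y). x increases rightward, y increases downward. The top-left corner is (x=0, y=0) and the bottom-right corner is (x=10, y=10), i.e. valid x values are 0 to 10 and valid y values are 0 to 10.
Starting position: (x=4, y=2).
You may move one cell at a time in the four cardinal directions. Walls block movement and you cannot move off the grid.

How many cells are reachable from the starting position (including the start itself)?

BFS flood-fill from (x=4, y=2):
  Distance 0: (x=4, y=2)
  Distance 1: (x=4, y=1), (x=3, y=2), (x=5, y=2), (x=4, y=3)
  Distance 2: (x=4, y=0), (x=3, y=1), (x=2, y=2), (x=6, y=2), (x=5, y=3)
  Distance 3: (x=3, y=0), (x=5, y=0), (x=2, y=1), (x=1, y=2), (x=2, y=3), (x=6, y=3), (x=5, y=4)
  Distance 4: (x=2, y=0), (x=6, y=0), (x=1, y=1), (x=1, y=3), (x=7, y=3), (x=2, y=4), (x=6, y=4), (x=5, y=5)
  Distance 5: (x=1, y=0), (x=7, y=0), (x=0, y=1), (x=8, y=3), (x=7, y=4), (x=4, y=5), (x=5, y=6)
  Distance 6: (x=0, y=0), (x=8, y=0), (x=7, y=1), (x=8, y=4), (x=4, y=6), (x=6, y=6), (x=5, y=7)
  Distance 7: (x=9, y=0), (x=8, y=1), (x=9, y=4), (x=8, y=5), (x=3, y=6), (x=7, y=6), (x=4, y=7), (x=6, y=7), (x=5, y=8)
  Distance 8: (x=10, y=0), (x=9, y=1), (x=10, y=4), (x=9, y=5), (x=2, y=6), (x=7, y=7), (x=4, y=8), (x=5, y=9)
  Distance 9: (x=10, y=1), (x=9, y=2), (x=10, y=3), (x=9, y=6), (x=2, y=7), (x=3, y=8), (x=7, y=8), (x=4, y=9), (x=6, y=9), (x=5, y=10)
  Distance 10: (x=1, y=7), (x=2, y=8), (x=8, y=8), (x=7, y=9), (x=4, y=10), (x=6, y=10)
  Distance 11: (x=0, y=7), (x=9, y=8), (x=2, y=9), (x=8, y=9)
  Distance 12: (x=0, y=6), (x=9, y=9), (x=2, y=10), (x=8, y=10)
  Distance 13: (x=0, y=5), (x=10, y=9), (x=1, y=10), (x=9, y=10)
  Distance 14: (x=1, y=5), (x=0, y=10)
  Distance 15: (x=0, y=9)
Total reachable: 87 (grid has 88 open cells total)

Answer: Reachable cells: 87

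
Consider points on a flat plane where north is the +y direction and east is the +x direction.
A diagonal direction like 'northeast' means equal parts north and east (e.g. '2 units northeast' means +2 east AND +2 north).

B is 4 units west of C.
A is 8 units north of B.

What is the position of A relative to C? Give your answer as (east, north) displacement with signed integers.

Answer: A is at (east=-4, north=8) relative to C.

Derivation:
Place C at the origin (east=0, north=0).
  B is 4 units west of C: delta (east=-4, north=+0); B at (east=-4, north=0).
  A is 8 units north of B: delta (east=+0, north=+8); A at (east=-4, north=8).
Therefore A relative to C: (east=-4, north=8).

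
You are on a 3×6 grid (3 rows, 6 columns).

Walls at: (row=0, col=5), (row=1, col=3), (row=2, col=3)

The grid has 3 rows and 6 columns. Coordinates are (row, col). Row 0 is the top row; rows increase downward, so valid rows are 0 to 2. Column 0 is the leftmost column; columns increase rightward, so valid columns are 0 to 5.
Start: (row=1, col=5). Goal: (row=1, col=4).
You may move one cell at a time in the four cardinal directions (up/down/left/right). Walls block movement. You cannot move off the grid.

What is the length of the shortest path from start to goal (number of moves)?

Answer: Shortest path length: 1

Derivation:
BFS from (row=1, col=5) until reaching (row=1, col=4):
  Distance 0: (row=1, col=5)
  Distance 1: (row=1, col=4), (row=2, col=5)  <- goal reached here
One shortest path (1 moves): (row=1, col=5) -> (row=1, col=4)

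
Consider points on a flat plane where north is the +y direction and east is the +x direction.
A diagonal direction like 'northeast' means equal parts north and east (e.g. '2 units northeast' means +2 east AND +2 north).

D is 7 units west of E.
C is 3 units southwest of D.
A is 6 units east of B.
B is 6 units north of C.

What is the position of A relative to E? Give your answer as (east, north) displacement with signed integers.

Answer: A is at (east=-4, north=3) relative to E.

Derivation:
Place E at the origin (east=0, north=0).
  D is 7 units west of E: delta (east=-7, north=+0); D at (east=-7, north=0).
  C is 3 units southwest of D: delta (east=-3, north=-3); C at (east=-10, north=-3).
  B is 6 units north of C: delta (east=+0, north=+6); B at (east=-10, north=3).
  A is 6 units east of B: delta (east=+6, north=+0); A at (east=-4, north=3).
Therefore A relative to E: (east=-4, north=3).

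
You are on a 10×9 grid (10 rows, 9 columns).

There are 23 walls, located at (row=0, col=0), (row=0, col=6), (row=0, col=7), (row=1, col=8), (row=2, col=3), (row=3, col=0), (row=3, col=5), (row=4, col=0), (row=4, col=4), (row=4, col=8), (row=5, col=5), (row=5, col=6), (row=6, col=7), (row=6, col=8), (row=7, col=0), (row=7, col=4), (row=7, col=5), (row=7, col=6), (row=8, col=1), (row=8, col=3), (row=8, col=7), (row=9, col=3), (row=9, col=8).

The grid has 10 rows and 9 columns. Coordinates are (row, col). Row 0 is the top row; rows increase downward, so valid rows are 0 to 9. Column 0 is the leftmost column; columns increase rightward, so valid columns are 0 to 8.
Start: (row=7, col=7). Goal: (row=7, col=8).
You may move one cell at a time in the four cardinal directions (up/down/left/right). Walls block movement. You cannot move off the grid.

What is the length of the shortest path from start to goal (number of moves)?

BFS from (row=7, col=7) until reaching (row=7, col=8):
  Distance 0: (row=7, col=7)
  Distance 1: (row=7, col=8)  <- goal reached here
One shortest path (1 moves): (row=7, col=7) -> (row=7, col=8)

Answer: Shortest path length: 1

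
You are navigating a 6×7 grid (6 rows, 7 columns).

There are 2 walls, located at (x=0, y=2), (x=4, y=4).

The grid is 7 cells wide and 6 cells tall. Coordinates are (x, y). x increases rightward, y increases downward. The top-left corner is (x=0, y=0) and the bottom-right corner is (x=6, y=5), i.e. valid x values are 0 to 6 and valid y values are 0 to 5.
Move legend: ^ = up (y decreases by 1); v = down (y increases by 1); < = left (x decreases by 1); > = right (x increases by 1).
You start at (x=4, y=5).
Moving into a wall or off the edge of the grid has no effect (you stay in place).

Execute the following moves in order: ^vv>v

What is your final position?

Answer: Final position: (x=5, y=5)

Derivation:
Start: (x=4, y=5)
  ^ (up): blocked, stay at (x=4, y=5)
  v (down): blocked, stay at (x=4, y=5)
  v (down): blocked, stay at (x=4, y=5)
  > (right): (x=4, y=5) -> (x=5, y=5)
  v (down): blocked, stay at (x=5, y=5)
Final: (x=5, y=5)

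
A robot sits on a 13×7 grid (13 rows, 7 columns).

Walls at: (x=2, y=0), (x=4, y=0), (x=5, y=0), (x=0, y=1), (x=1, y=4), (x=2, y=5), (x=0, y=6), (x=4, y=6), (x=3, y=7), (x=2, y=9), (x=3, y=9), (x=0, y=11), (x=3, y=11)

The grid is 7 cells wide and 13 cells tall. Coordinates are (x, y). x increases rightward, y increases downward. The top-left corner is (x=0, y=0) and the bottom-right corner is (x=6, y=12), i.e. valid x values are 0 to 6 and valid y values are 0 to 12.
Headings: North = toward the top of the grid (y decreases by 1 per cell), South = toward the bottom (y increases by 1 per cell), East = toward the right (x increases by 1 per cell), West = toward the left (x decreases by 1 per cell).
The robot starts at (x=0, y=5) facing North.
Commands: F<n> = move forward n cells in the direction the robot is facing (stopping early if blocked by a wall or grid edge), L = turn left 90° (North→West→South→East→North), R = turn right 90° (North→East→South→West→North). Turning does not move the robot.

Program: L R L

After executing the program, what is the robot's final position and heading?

Answer: Final position: (x=0, y=5), facing West

Derivation:
Start: (x=0, y=5), facing North
  L: turn left, now facing West
  R: turn right, now facing North
  L: turn left, now facing West
Final: (x=0, y=5), facing West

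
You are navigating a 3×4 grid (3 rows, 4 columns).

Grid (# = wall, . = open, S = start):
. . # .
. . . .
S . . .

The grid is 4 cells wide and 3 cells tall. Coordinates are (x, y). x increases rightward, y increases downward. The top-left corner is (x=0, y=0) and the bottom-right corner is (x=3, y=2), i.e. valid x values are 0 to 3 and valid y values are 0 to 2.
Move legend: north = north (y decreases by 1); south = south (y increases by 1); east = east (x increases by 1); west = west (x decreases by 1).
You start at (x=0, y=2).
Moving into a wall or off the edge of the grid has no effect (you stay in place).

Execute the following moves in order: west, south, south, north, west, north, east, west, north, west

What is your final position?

Start: (x=0, y=2)
  west (west): blocked, stay at (x=0, y=2)
  south (south): blocked, stay at (x=0, y=2)
  south (south): blocked, stay at (x=0, y=2)
  north (north): (x=0, y=2) -> (x=0, y=1)
  west (west): blocked, stay at (x=0, y=1)
  north (north): (x=0, y=1) -> (x=0, y=0)
  east (east): (x=0, y=0) -> (x=1, y=0)
  west (west): (x=1, y=0) -> (x=0, y=0)
  north (north): blocked, stay at (x=0, y=0)
  west (west): blocked, stay at (x=0, y=0)
Final: (x=0, y=0)

Answer: Final position: (x=0, y=0)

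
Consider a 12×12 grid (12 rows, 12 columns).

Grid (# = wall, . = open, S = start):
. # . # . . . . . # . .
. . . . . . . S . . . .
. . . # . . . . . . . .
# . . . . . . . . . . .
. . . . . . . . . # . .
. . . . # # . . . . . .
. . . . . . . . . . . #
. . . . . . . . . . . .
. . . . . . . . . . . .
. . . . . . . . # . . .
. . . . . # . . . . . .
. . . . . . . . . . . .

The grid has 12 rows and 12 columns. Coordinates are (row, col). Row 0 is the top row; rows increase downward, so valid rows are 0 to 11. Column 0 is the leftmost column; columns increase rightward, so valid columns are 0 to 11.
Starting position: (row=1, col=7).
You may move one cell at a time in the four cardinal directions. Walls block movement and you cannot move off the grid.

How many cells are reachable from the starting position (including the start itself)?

BFS flood-fill from (row=1, col=7):
  Distance 0: (row=1, col=7)
  Distance 1: (row=0, col=7), (row=1, col=6), (row=1, col=8), (row=2, col=7)
  Distance 2: (row=0, col=6), (row=0, col=8), (row=1, col=5), (row=1, col=9), (row=2, col=6), (row=2, col=8), (row=3, col=7)
  Distance 3: (row=0, col=5), (row=1, col=4), (row=1, col=10), (row=2, col=5), (row=2, col=9), (row=3, col=6), (row=3, col=8), (row=4, col=7)
  Distance 4: (row=0, col=4), (row=0, col=10), (row=1, col=3), (row=1, col=11), (row=2, col=4), (row=2, col=10), (row=3, col=5), (row=3, col=9), (row=4, col=6), (row=4, col=8), (row=5, col=7)
  Distance 5: (row=0, col=11), (row=1, col=2), (row=2, col=11), (row=3, col=4), (row=3, col=10), (row=4, col=5), (row=5, col=6), (row=5, col=8), (row=6, col=7)
  Distance 6: (row=0, col=2), (row=1, col=1), (row=2, col=2), (row=3, col=3), (row=3, col=11), (row=4, col=4), (row=4, col=10), (row=5, col=9), (row=6, col=6), (row=6, col=8), (row=7, col=7)
  Distance 7: (row=1, col=0), (row=2, col=1), (row=3, col=2), (row=4, col=3), (row=4, col=11), (row=5, col=10), (row=6, col=5), (row=6, col=9), (row=7, col=6), (row=7, col=8), (row=8, col=7)
  Distance 8: (row=0, col=0), (row=2, col=0), (row=3, col=1), (row=4, col=2), (row=5, col=3), (row=5, col=11), (row=6, col=4), (row=6, col=10), (row=7, col=5), (row=7, col=9), (row=8, col=6), (row=8, col=8), (row=9, col=7)
  Distance 9: (row=4, col=1), (row=5, col=2), (row=6, col=3), (row=7, col=4), (row=7, col=10), (row=8, col=5), (row=8, col=9), (row=9, col=6), (row=10, col=7)
  Distance 10: (row=4, col=0), (row=5, col=1), (row=6, col=2), (row=7, col=3), (row=7, col=11), (row=8, col=4), (row=8, col=10), (row=9, col=5), (row=9, col=9), (row=10, col=6), (row=10, col=8), (row=11, col=7)
  Distance 11: (row=5, col=0), (row=6, col=1), (row=7, col=2), (row=8, col=3), (row=8, col=11), (row=9, col=4), (row=9, col=10), (row=10, col=9), (row=11, col=6), (row=11, col=8)
  Distance 12: (row=6, col=0), (row=7, col=1), (row=8, col=2), (row=9, col=3), (row=9, col=11), (row=10, col=4), (row=10, col=10), (row=11, col=5), (row=11, col=9)
  Distance 13: (row=7, col=0), (row=8, col=1), (row=9, col=2), (row=10, col=3), (row=10, col=11), (row=11, col=4), (row=11, col=10)
  Distance 14: (row=8, col=0), (row=9, col=1), (row=10, col=2), (row=11, col=3), (row=11, col=11)
  Distance 15: (row=9, col=0), (row=10, col=1), (row=11, col=2)
  Distance 16: (row=10, col=0), (row=11, col=1)
  Distance 17: (row=11, col=0)
Total reachable: 133 (grid has 133 open cells total)

Answer: Reachable cells: 133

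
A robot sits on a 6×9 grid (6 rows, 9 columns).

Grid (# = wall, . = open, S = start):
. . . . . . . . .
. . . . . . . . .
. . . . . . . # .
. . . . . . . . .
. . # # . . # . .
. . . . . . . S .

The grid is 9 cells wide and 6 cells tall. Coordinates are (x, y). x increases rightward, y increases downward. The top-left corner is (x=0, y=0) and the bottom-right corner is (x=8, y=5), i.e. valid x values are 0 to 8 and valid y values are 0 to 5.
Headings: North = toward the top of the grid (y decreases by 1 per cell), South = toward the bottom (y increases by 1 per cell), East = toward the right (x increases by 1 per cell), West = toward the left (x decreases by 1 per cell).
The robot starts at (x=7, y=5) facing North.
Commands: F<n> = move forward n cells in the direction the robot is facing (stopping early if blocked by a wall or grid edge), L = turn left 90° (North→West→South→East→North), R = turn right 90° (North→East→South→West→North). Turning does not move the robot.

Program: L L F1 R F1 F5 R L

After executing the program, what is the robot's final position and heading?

Answer: Final position: (x=1, y=5), facing West

Derivation:
Start: (x=7, y=5), facing North
  L: turn left, now facing West
  L: turn left, now facing South
  F1: move forward 0/1 (blocked), now at (x=7, y=5)
  R: turn right, now facing West
  F1: move forward 1, now at (x=6, y=5)
  F5: move forward 5, now at (x=1, y=5)
  R: turn right, now facing North
  L: turn left, now facing West
Final: (x=1, y=5), facing West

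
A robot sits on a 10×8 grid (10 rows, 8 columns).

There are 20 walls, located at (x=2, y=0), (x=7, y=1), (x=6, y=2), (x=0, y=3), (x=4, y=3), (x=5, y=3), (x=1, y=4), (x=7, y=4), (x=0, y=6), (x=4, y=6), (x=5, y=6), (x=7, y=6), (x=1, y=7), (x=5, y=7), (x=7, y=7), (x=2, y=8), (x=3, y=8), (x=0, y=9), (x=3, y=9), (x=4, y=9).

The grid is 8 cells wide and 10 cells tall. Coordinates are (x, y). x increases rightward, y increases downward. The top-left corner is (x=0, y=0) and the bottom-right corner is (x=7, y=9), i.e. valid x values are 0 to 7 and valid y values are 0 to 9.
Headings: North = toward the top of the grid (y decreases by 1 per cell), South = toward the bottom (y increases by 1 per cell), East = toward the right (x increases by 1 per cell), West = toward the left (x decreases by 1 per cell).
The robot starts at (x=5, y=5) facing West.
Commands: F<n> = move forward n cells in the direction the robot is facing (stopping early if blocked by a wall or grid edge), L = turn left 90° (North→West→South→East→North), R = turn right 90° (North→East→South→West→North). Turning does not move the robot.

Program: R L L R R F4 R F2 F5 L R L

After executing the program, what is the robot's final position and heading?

Answer: Final position: (x=6, y=4), facing North

Derivation:
Start: (x=5, y=5), facing West
  R: turn right, now facing North
  L: turn left, now facing West
  L: turn left, now facing South
  R: turn right, now facing West
  R: turn right, now facing North
  F4: move forward 1/4 (blocked), now at (x=5, y=4)
  R: turn right, now facing East
  F2: move forward 1/2 (blocked), now at (x=6, y=4)
  F5: move forward 0/5 (blocked), now at (x=6, y=4)
  L: turn left, now facing North
  R: turn right, now facing East
  L: turn left, now facing North
Final: (x=6, y=4), facing North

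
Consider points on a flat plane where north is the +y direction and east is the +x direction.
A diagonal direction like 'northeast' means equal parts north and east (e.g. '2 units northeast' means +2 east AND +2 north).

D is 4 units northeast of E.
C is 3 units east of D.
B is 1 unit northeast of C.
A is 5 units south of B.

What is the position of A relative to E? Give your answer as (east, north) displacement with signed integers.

Answer: A is at (east=8, north=0) relative to E.

Derivation:
Place E at the origin (east=0, north=0).
  D is 4 units northeast of E: delta (east=+4, north=+4); D at (east=4, north=4).
  C is 3 units east of D: delta (east=+3, north=+0); C at (east=7, north=4).
  B is 1 unit northeast of C: delta (east=+1, north=+1); B at (east=8, north=5).
  A is 5 units south of B: delta (east=+0, north=-5); A at (east=8, north=0).
Therefore A relative to E: (east=8, north=0).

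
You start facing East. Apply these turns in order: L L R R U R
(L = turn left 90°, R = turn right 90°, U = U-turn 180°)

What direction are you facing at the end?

Answer: Final heading: North

Derivation:
Start: East
  L (left (90° counter-clockwise)) -> North
  L (left (90° counter-clockwise)) -> West
  R (right (90° clockwise)) -> North
  R (right (90° clockwise)) -> East
  U (U-turn (180°)) -> West
  R (right (90° clockwise)) -> North
Final: North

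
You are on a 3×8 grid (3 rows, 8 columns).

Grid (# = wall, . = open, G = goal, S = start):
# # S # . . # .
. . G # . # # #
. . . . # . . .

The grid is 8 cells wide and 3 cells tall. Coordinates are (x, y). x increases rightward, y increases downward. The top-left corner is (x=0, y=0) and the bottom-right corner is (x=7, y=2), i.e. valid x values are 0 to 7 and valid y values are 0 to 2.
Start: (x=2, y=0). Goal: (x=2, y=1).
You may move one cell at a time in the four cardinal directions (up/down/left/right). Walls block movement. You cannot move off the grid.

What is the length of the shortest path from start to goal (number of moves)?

Answer: Shortest path length: 1

Derivation:
BFS from (x=2, y=0) until reaching (x=2, y=1):
  Distance 0: (x=2, y=0)
  Distance 1: (x=2, y=1)  <- goal reached here
One shortest path (1 moves): (x=2, y=0) -> (x=2, y=1)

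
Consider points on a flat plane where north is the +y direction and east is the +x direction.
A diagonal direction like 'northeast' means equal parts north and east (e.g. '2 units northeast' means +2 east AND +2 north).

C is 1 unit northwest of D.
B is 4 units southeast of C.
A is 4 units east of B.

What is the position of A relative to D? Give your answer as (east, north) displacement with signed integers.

Place D at the origin (east=0, north=0).
  C is 1 unit northwest of D: delta (east=-1, north=+1); C at (east=-1, north=1).
  B is 4 units southeast of C: delta (east=+4, north=-4); B at (east=3, north=-3).
  A is 4 units east of B: delta (east=+4, north=+0); A at (east=7, north=-3).
Therefore A relative to D: (east=7, north=-3).

Answer: A is at (east=7, north=-3) relative to D.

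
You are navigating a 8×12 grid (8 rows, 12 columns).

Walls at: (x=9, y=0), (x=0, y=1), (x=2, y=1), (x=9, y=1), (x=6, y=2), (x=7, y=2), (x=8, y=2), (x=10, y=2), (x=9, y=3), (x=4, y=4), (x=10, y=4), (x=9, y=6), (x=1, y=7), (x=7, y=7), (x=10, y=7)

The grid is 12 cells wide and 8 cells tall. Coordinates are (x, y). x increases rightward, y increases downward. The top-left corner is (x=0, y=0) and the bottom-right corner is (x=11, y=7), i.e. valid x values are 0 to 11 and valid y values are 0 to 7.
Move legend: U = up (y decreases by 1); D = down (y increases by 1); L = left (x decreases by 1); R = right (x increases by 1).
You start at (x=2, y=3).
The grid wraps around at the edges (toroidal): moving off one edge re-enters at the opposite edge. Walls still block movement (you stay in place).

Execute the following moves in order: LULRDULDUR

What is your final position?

Start: (x=2, y=3)
  L (left): (x=2, y=3) -> (x=1, y=3)
  U (up): (x=1, y=3) -> (x=1, y=2)
  L (left): (x=1, y=2) -> (x=0, y=2)
  R (right): (x=0, y=2) -> (x=1, y=2)
  D (down): (x=1, y=2) -> (x=1, y=3)
  U (up): (x=1, y=3) -> (x=1, y=2)
  L (left): (x=1, y=2) -> (x=0, y=2)
  D (down): (x=0, y=2) -> (x=0, y=3)
  U (up): (x=0, y=3) -> (x=0, y=2)
  R (right): (x=0, y=2) -> (x=1, y=2)
Final: (x=1, y=2)

Answer: Final position: (x=1, y=2)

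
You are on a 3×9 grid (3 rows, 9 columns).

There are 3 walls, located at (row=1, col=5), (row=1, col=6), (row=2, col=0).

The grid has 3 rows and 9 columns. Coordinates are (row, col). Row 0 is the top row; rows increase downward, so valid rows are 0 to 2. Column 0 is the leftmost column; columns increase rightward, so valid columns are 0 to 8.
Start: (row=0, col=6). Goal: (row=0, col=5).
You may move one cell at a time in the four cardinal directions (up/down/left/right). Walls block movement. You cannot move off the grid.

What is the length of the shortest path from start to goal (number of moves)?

BFS from (row=0, col=6) until reaching (row=0, col=5):
  Distance 0: (row=0, col=6)
  Distance 1: (row=0, col=5), (row=0, col=7)  <- goal reached here
One shortest path (1 moves): (row=0, col=6) -> (row=0, col=5)

Answer: Shortest path length: 1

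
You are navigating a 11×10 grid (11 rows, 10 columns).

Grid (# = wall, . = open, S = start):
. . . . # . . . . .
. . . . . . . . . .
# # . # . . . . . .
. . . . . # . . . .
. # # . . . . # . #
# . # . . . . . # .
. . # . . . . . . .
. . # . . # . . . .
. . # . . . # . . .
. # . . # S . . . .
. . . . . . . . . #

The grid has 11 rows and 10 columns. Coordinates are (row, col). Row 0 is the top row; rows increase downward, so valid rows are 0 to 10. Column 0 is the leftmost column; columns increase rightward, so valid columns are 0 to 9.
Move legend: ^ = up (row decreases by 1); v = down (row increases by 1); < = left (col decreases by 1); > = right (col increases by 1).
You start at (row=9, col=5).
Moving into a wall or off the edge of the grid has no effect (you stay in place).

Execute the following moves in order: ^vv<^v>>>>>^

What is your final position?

Start: (row=9, col=5)
  ^ (up): (row=9, col=5) -> (row=8, col=5)
  v (down): (row=8, col=5) -> (row=9, col=5)
  v (down): (row=9, col=5) -> (row=10, col=5)
  < (left): (row=10, col=5) -> (row=10, col=4)
  ^ (up): blocked, stay at (row=10, col=4)
  v (down): blocked, stay at (row=10, col=4)
  > (right): (row=10, col=4) -> (row=10, col=5)
  > (right): (row=10, col=5) -> (row=10, col=6)
  > (right): (row=10, col=6) -> (row=10, col=7)
  > (right): (row=10, col=7) -> (row=10, col=8)
  > (right): blocked, stay at (row=10, col=8)
  ^ (up): (row=10, col=8) -> (row=9, col=8)
Final: (row=9, col=8)

Answer: Final position: (row=9, col=8)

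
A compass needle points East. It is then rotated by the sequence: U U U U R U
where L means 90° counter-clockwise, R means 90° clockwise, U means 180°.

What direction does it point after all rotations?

Start: East
  U (U-turn (180°)) -> West
  U (U-turn (180°)) -> East
  U (U-turn (180°)) -> West
  U (U-turn (180°)) -> East
  R (right (90° clockwise)) -> South
  U (U-turn (180°)) -> North
Final: North

Answer: Final heading: North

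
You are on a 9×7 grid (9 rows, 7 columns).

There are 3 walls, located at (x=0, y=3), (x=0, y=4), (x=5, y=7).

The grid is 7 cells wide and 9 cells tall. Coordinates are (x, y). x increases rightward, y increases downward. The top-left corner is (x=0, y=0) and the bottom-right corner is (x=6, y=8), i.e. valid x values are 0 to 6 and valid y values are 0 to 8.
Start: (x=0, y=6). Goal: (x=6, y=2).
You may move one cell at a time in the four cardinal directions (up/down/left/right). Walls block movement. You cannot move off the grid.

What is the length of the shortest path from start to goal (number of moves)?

Answer: Shortest path length: 10

Derivation:
BFS from (x=0, y=6) until reaching (x=6, y=2):
  Distance 0: (x=0, y=6)
  Distance 1: (x=0, y=5), (x=1, y=6), (x=0, y=7)
  Distance 2: (x=1, y=5), (x=2, y=6), (x=1, y=7), (x=0, y=8)
  Distance 3: (x=1, y=4), (x=2, y=5), (x=3, y=6), (x=2, y=7), (x=1, y=8)
  Distance 4: (x=1, y=3), (x=2, y=4), (x=3, y=5), (x=4, y=6), (x=3, y=7), (x=2, y=8)
  Distance 5: (x=1, y=2), (x=2, y=3), (x=3, y=4), (x=4, y=5), (x=5, y=6), (x=4, y=7), (x=3, y=8)
  Distance 6: (x=1, y=1), (x=0, y=2), (x=2, y=2), (x=3, y=3), (x=4, y=4), (x=5, y=5), (x=6, y=6), (x=4, y=8)
  Distance 7: (x=1, y=0), (x=0, y=1), (x=2, y=1), (x=3, y=2), (x=4, y=3), (x=5, y=4), (x=6, y=5), (x=6, y=7), (x=5, y=8)
  Distance 8: (x=0, y=0), (x=2, y=0), (x=3, y=1), (x=4, y=2), (x=5, y=3), (x=6, y=4), (x=6, y=8)
  Distance 9: (x=3, y=0), (x=4, y=1), (x=5, y=2), (x=6, y=3)
  Distance 10: (x=4, y=0), (x=5, y=1), (x=6, y=2)  <- goal reached here
One shortest path (10 moves): (x=0, y=6) -> (x=1, y=6) -> (x=2, y=6) -> (x=3, y=6) -> (x=4, y=6) -> (x=5, y=6) -> (x=6, y=6) -> (x=6, y=5) -> (x=6, y=4) -> (x=6, y=3) -> (x=6, y=2)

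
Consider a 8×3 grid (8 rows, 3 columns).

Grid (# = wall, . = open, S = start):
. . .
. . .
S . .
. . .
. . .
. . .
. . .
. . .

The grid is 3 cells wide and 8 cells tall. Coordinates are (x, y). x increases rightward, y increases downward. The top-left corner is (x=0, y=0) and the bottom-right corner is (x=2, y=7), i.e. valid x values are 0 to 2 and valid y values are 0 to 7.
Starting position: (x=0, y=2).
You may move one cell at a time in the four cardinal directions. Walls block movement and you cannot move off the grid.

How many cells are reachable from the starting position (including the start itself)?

Answer: Reachable cells: 24

Derivation:
BFS flood-fill from (x=0, y=2):
  Distance 0: (x=0, y=2)
  Distance 1: (x=0, y=1), (x=1, y=2), (x=0, y=3)
  Distance 2: (x=0, y=0), (x=1, y=1), (x=2, y=2), (x=1, y=3), (x=0, y=4)
  Distance 3: (x=1, y=0), (x=2, y=1), (x=2, y=3), (x=1, y=4), (x=0, y=5)
  Distance 4: (x=2, y=0), (x=2, y=4), (x=1, y=5), (x=0, y=6)
  Distance 5: (x=2, y=5), (x=1, y=6), (x=0, y=7)
  Distance 6: (x=2, y=6), (x=1, y=7)
  Distance 7: (x=2, y=7)
Total reachable: 24 (grid has 24 open cells total)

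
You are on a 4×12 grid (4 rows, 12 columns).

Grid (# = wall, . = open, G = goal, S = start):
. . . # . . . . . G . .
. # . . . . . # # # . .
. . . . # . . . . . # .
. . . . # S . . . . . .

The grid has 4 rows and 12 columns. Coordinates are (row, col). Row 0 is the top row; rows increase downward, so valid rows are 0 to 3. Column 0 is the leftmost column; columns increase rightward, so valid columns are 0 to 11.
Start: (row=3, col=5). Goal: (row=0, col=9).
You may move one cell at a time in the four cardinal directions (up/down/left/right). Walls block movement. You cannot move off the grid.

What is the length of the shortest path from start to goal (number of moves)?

Answer: Shortest path length: 7

Derivation:
BFS from (row=3, col=5) until reaching (row=0, col=9):
  Distance 0: (row=3, col=5)
  Distance 1: (row=2, col=5), (row=3, col=6)
  Distance 2: (row=1, col=5), (row=2, col=6), (row=3, col=7)
  Distance 3: (row=0, col=5), (row=1, col=4), (row=1, col=6), (row=2, col=7), (row=3, col=8)
  Distance 4: (row=0, col=4), (row=0, col=6), (row=1, col=3), (row=2, col=8), (row=3, col=9)
  Distance 5: (row=0, col=7), (row=1, col=2), (row=2, col=3), (row=2, col=9), (row=3, col=10)
  Distance 6: (row=0, col=2), (row=0, col=8), (row=2, col=2), (row=3, col=3), (row=3, col=11)
  Distance 7: (row=0, col=1), (row=0, col=9), (row=2, col=1), (row=2, col=11), (row=3, col=2)  <- goal reached here
One shortest path (7 moves): (row=3, col=5) -> (row=3, col=6) -> (row=2, col=6) -> (row=1, col=6) -> (row=0, col=6) -> (row=0, col=7) -> (row=0, col=8) -> (row=0, col=9)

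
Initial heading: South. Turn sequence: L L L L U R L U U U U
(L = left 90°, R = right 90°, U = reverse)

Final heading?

Start: South
  L (left (90° counter-clockwise)) -> East
  L (left (90° counter-clockwise)) -> North
  L (left (90° counter-clockwise)) -> West
  L (left (90° counter-clockwise)) -> South
  U (U-turn (180°)) -> North
  R (right (90° clockwise)) -> East
  L (left (90° counter-clockwise)) -> North
  U (U-turn (180°)) -> South
  U (U-turn (180°)) -> North
  U (U-turn (180°)) -> South
  U (U-turn (180°)) -> North
Final: North

Answer: Final heading: North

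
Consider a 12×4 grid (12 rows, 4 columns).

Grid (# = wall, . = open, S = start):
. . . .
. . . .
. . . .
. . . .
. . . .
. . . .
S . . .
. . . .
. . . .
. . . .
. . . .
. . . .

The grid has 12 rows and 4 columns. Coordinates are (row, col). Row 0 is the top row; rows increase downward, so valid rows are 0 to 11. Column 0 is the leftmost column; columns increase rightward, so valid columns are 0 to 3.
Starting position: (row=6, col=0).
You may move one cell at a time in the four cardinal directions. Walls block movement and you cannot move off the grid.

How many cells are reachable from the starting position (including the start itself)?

BFS flood-fill from (row=6, col=0):
  Distance 0: (row=6, col=0)
  Distance 1: (row=5, col=0), (row=6, col=1), (row=7, col=0)
  Distance 2: (row=4, col=0), (row=5, col=1), (row=6, col=2), (row=7, col=1), (row=8, col=0)
  Distance 3: (row=3, col=0), (row=4, col=1), (row=5, col=2), (row=6, col=3), (row=7, col=2), (row=8, col=1), (row=9, col=0)
  Distance 4: (row=2, col=0), (row=3, col=1), (row=4, col=2), (row=5, col=3), (row=7, col=3), (row=8, col=2), (row=9, col=1), (row=10, col=0)
  Distance 5: (row=1, col=0), (row=2, col=1), (row=3, col=2), (row=4, col=3), (row=8, col=3), (row=9, col=2), (row=10, col=1), (row=11, col=0)
  Distance 6: (row=0, col=0), (row=1, col=1), (row=2, col=2), (row=3, col=3), (row=9, col=3), (row=10, col=2), (row=11, col=1)
  Distance 7: (row=0, col=1), (row=1, col=2), (row=2, col=3), (row=10, col=3), (row=11, col=2)
  Distance 8: (row=0, col=2), (row=1, col=3), (row=11, col=3)
  Distance 9: (row=0, col=3)
Total reachable: 48 (grid has 48 open cells total)

Answer: Reachable cells: 48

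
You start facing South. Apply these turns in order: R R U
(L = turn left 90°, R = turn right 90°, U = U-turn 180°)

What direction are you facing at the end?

Start: South
  R (right (90° clockwise)) -> West
  R (right (90° clockwise)) -> North
  U (U-turn (180°)) -> South
Final: South

Answer: Final heading: South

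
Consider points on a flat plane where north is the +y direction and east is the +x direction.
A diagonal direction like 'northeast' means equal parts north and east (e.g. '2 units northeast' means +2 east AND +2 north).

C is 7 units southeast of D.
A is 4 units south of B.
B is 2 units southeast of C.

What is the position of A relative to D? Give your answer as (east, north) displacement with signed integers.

Answer: A is at (east=9, north=-13) relative to D.

Derivation:
Place D at the origin (east=0, north=0).
  C is 7 units southeast of D: delta (east=+7, north=-7); C at (east=7, north=-7).
  B is 2 units southeast of C: delta (east=+2, north=-2); B at (east=9, north=-9).
  A is 4 units south of B: delta (east=+0, north=-4); A at (east=9, north=-13).
Therefore A relative to D: (east=9, north=-13).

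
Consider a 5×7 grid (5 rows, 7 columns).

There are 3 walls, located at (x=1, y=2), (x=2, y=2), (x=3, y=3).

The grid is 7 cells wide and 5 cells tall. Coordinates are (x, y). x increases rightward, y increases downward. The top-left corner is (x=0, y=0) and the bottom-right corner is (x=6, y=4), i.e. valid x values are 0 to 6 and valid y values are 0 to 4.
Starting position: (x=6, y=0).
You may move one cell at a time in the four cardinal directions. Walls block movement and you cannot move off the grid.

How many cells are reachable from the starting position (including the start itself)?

BFS flood-fill from (x=6, y=0):
  Distance 0: (x=6, y=0)
  Distance 1: (x=5, y=0), (x=6, y=1)
  Distance 2: (x=4, y=0), (x=5, y=1), (x=6, y=2)
  Distance 3: (x=3, y=0), (x=4, y=1), (x=5, y=2), (x=6, y=3)
  Distance 4: (x=2, y=0), (x=3, y=1), (x=4, y=2), (x=5, y=3), (x=6, y=4)
  Distance 5: (x=1, y=0), (x=2, y=1), (x=3, y=2), (x=4, y=3), (x=5, y=4)
  Distance 6: (x=0, y=0), (x=1, y=1), (x=4, y=4)
  Distance 7: (x=0, y=1), (x=3, y=4)
  Distance 8: (x=0, y=2), (x=2, y=4)
  Distance 9: (x=0, y=3), (x=2, y=3), (x=1, y=4)
  Distance 10: (x=1, y=3), (x=0, y=4)
Total reachable: 32 (grid has 32 open cells total)

Answer: Reachable cells: 32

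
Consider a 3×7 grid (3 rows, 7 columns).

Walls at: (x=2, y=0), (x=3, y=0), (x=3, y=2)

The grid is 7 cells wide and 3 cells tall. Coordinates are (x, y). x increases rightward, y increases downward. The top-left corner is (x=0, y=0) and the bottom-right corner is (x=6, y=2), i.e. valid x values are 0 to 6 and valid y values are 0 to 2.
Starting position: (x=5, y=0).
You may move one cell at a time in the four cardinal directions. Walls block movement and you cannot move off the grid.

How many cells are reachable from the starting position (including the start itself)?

Answer: Reachable cells: 18

Derivation:
BFS flood-fill from (x=5, y=0):
  Distance 0: (x=5, y=0)
  Distance 1: (x=4, y=0), (x=6, y=0), (x=5, y=1)
  Distance 2: (x=4, y=1), (x=6, y=1), (x=5, y=2)
  Distance 3: (x=3, y=1), (x=4, y=2), (x=6, y=2)
  Distance 4: (x=2, y=1)
  Distance 5: (x=1, y=1), (x=2, y=2)
  Distance 6: (x=1, y=0), (x=0, y=1), (x=1, y=2)
  Distance 7: (x=0, y=0), (x=0, y=2)
Total reachable: 18 (grid has 18 open cells total)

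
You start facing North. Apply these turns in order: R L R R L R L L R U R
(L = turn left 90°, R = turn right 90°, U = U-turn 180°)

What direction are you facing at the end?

Answer: Final heading: North

Derivation:
Start: North
  R (right (90° clockwise)) -> East
  L (left (90° counter-clockwise)) -> North
  R (right (90° clockwise)) -> East
  R (right (90° clockwise)) -> South
  L (left (90° counter-clockwise)) -> East
  R (right (90° clockwise)) -> South
  L (left (90° counter-clockwise)) -> East
  L (left (90° counter-clockwise)) -> North
  R (right (90° clockwise)) -> East
  U (U-turn (180°)) -> West
  R (right (90° clockwise)) -> North
Final: North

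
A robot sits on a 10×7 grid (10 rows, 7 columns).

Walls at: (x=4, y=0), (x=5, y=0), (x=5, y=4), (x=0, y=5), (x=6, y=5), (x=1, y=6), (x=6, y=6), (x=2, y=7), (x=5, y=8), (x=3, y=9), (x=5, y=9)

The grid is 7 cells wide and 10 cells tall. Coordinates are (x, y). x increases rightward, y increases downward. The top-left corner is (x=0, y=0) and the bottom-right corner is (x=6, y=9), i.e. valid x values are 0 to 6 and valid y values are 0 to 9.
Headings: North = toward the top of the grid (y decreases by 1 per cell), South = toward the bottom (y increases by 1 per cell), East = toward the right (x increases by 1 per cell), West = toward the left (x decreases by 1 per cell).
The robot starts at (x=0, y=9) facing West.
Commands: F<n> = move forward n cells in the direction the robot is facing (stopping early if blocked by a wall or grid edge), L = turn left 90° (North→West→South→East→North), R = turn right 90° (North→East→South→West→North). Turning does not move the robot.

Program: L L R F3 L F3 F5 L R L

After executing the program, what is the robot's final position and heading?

Start: (x=0, y=9), facing West
  L: turn left, now facing South
  L: turn left, now facing East
  R: turn right, now facing South
  F3: move forward 0/3 (blocked), now at (x=0, y=9)
  L: turn left, now facing East
  F3: move forward 2/3 (blocked), now at (x=2, y=9)
  F5: move forward 0/5 (blocked), now at (x=2, y=9)
  L: turn left, now facing North
  R: turn right, now facing East
  L: turn left, now facing North
Final: (x=2, y=9), facing North

Answer: Final position: (x=2, y=9), facing North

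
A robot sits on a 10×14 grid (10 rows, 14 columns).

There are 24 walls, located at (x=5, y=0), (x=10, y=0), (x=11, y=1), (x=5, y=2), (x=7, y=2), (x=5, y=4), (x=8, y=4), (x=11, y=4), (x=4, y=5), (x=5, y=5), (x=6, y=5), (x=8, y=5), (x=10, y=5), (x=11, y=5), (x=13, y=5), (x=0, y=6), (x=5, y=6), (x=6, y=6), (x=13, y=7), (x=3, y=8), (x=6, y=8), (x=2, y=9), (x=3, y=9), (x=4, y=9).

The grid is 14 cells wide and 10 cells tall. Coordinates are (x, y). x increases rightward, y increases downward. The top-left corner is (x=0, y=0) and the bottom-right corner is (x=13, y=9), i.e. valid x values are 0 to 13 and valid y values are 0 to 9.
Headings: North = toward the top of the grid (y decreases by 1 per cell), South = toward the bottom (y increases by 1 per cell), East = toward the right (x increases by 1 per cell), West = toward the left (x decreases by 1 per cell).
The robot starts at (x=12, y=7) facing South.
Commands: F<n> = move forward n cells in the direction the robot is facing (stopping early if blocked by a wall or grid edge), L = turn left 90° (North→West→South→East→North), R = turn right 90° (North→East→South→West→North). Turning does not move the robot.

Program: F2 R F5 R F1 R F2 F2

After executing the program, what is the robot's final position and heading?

Answer: Final position: (x=11, y=8), facing East

Derivation:
Start: (x=12, y=7), facing South
  F2: move forward 2, now at (x=12, y=9)
  R: turn right, now facing West
  F5: move forward 5, now at (x=7, y=9)
  R: turn right, now facing North
  F1: move forward 1, now at (x=7, y=8)
  R: turn right, now facing East
  F2: move forward 2, now at (x=9, y=8)
  F2: move forward 2, now at (x=11, y=8)
Final: (x=11, y=8), facing East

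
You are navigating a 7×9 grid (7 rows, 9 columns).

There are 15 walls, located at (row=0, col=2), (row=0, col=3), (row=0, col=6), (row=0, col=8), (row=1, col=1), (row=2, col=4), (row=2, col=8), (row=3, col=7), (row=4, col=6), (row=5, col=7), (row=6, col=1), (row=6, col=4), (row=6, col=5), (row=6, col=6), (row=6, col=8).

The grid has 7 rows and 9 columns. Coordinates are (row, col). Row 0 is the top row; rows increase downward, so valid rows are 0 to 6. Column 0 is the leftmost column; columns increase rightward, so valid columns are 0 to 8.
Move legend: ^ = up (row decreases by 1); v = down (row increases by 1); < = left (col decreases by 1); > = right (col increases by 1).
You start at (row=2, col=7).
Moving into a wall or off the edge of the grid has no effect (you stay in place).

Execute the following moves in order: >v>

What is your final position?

Start: (row=2, col=7)
  > (right): blocked, stay at (row=2, col=7)
  v (down): blocked, stay at (row=2, col=7)
  > (right): blocked, stay at (row=2, col=7)
Final: (row=2, col=7)

Answer: Final position: (row=2, col=7)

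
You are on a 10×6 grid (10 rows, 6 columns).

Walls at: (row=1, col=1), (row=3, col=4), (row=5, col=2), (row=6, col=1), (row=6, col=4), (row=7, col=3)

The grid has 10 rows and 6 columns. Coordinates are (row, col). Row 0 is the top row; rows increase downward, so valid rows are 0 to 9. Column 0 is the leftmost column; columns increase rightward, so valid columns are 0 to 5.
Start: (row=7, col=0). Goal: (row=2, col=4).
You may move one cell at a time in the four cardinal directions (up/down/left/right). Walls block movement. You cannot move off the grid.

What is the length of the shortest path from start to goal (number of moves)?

Answer: Shortest path length: 9

Derivation:
BFS from (row=7, col=0) until reaching (row=2, col=4):
  Distance 0: (row=7, col=0)
  Distance 1: (row=6, col=0), (row=7, col=1), (row=8, col=0)
  Distance 2: (row=5, col=0), (row=7, col=2), (row=8, col=1), (row=9, col=0)
  Distance 3: (row=4, col=0), (row=5, col=1), (row=6, col=2), (row=8, col=2), (row=9, col=1)
  Distance 4: (row=3, col=0), (row=4, col=1), (row=6, col=3), (row=8, col=3), (row=9, col=2)
  Distance 5: (row=2, col=0), (row=3, col=1), (row=4, col=2), (row=5, col=3), (row=8, col=4), (row=9, col=3)
  Distance 6: (row=1, col=0), (row=2, col=1), (row=3, col=2), (row=4, col=3), (row=5, col=4), (row=7, col=4), (row=8, col=5), (row=9, col=4)
  Distance 7: (row=0, col=0), (row=2, col=2), (row=3, col=3), (row=4, col=4), (row=5, col=5), (row=7, col=5), (row=9, col=5)
  Distance 8: (row=0, col=1), (row=1, col=2), (row=2, col=3), (row=4, col=5), (row=6, col=5)
  Distance 9: (row=0, col=2), (row=1, col=3), (row=2, col=4), (row=3, col=5)  <- goal reached here
One shortest path (9 moves): (row=7, col=0) -> (row=7, col=1) -> (row=7, col=2) -> (row=6, col=2) -> (row=6, col=3) -> (row=5, col=3) -> (row=4, col=3) -> (row=3, col=3) -> (row=2, col=3) -> (row=2, col=4)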